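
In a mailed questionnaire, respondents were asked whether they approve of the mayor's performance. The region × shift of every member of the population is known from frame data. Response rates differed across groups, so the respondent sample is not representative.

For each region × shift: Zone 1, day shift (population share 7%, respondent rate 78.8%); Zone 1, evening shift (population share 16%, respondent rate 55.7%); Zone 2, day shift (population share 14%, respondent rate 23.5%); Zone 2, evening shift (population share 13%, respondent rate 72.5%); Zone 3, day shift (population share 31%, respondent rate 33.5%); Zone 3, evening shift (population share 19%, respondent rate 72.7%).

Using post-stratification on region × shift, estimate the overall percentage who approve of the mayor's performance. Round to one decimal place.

51.3%

Post-stratification weights by population share, not respondent share:
  Zone 1, day shift: 0.07 × 78.8 = 5.516
  Zone 1, evening shift: 0.16 × 55.7 = 8.912
  Zone 2, day shift: 0.14 × 23.5 = 3.29
  Zone 2, evening shift: 0.13 × 72.5 = 9.425
  Zone 3, day shift: 0.31 × 33.5 = 10.385
  Zone 3, evening shift: 0.19 × 72.7 = 13.813
Post-stratified estimate = 51.341 → 51.3%.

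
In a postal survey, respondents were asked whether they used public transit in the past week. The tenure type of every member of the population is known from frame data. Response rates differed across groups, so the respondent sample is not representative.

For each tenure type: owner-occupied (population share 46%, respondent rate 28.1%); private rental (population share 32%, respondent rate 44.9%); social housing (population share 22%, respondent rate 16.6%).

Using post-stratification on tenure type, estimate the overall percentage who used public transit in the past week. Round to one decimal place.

Each cell contributes population-share × respondent value:
  owner-occupied: 0.46 × 28.1 = 12.926
  private rental: 0.32 × 44.9 = 14.368
  social housing: 0.22 × 16.6 = 3.652
Post-stratified estimate = 30.946 → 30.9%.

30.9%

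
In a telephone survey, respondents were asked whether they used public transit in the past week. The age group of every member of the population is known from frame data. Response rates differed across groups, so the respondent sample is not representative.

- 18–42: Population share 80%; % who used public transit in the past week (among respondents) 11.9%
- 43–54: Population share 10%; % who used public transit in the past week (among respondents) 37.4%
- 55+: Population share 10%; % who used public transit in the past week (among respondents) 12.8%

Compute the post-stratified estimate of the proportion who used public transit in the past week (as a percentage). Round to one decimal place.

Each cell contributes population-share × respondent value:
  18–42: 0.8 × 11.9 = 9.52
  43–54: 0.1 × 37.4 = 3.74
  55+: 0.1 × 12.8 = 1.28
Post-stratified estimate = 14.54 → 14.5%.

14.5%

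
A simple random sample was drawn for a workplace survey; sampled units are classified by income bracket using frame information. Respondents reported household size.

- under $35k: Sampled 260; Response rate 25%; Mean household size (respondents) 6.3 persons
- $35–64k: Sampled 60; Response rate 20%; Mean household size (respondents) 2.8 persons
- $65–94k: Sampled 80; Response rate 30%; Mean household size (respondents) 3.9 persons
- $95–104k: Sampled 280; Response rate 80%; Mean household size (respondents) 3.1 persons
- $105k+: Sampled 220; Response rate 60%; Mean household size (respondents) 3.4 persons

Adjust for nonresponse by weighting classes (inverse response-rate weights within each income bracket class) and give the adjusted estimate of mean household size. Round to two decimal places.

With weight = n_sampled/n_responded per class, the weighted class total is n_sampled:
  under $35k: 260 × 6.3 = 1638
  $35–64k: 60 × 2.8 = 168
  $65–94k: 80 × 3.9 = 312
  $95–104k: 280 × 3.1 = 868
  $105k+: 220 × 3.4 = 748
Adjusted estimate = 3734 / 900 = 4.14889 → 4.15.

4.15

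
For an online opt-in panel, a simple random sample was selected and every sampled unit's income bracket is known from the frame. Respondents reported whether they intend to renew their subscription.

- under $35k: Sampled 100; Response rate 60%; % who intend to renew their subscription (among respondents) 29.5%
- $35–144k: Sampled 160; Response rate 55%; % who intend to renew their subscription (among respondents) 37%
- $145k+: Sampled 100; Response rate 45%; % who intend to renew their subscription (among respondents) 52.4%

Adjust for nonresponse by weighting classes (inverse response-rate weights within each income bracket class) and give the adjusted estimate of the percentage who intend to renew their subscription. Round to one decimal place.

Weighting each respondent by the inverse class response rate inflates each class back to its sampled size, so the class weight is n_sampled:
  under $35k: 100 × 29.5 = 2950
  $35–144k: 160 × 37 = 5920
  $145k+: 100 × 52.4 = 5240
Adjusted estimate = 14,110 / 360 = 39.1944 → 39.2%.

39.2%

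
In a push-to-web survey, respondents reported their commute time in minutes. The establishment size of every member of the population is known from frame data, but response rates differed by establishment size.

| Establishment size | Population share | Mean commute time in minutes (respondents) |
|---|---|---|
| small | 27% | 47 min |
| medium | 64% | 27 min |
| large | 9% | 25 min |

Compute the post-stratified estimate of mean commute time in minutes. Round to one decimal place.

32.2

Each cell contributes population-share × respondent value:
  small: 0.27 × 47 = 12.69
  medium: 0.64 × 27 = 17.28
  large: 0.09 × 25 = 2.25
Post-stratified estimate = 32.22 → 32.2.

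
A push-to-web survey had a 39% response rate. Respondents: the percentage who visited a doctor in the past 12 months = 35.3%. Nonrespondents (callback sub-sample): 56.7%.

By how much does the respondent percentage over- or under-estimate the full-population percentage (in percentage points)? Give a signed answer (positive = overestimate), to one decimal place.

Nonresponse fraction = 1 − 0.39 = 0.61.
Bias = (nonresponse fraction) × (respondent percentage − nonrespondent percentage)
     = 0.61 × (35.3 − 56.7) = 0.61 × -21.4 = -13.054.

-13.1 percentage points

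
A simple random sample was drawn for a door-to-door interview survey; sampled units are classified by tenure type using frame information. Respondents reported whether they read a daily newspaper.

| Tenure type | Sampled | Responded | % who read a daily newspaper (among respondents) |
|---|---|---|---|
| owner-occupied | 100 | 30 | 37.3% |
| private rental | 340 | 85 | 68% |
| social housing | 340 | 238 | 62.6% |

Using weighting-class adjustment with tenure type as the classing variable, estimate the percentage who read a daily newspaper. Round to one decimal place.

61.7%

Response rates by class: owner-occupied 30/100 = 30%, private rental 85/340 = 25%, social housing 238/340 = 70%.
Inverse-response-rate weighting restores each class to its sampled count, so class totals weight by n_sampled:
  owner-occupied: 100 × 37.3 = 3730
  private rental: 340 × 68 = 23,120
  social housing: 340 × 62.6 = 21,284
Adjusted estimate = 48,134 / 780 = 61.7103 → 61.7%.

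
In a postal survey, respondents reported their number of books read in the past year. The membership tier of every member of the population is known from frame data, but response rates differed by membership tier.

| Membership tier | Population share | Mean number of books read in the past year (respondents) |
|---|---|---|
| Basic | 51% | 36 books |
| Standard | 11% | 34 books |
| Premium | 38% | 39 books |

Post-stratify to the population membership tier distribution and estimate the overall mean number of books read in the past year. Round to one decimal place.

Each cell contributes population-share × respondent value:
  Basic: 0.51 × 36 = 18.36
  Standard: 0.11 × 34 = 3.74
  Premium: 0.38 × 39 = 14.82
Post-stratified estimate = 36.92 → 36.9.

36.9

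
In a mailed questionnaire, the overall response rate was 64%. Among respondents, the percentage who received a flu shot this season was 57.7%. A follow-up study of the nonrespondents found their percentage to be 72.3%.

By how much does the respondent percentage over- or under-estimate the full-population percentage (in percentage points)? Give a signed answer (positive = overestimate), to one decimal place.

Nonresponse fraction = 1 − 0.64 = 0.36.
Bias = (nonresponse fraction) × (respondent percentage − nonrespondent percentage)
     = 0.36 × (57.7 − 72.3) = 0.36 × -14.6 = -5.256.

-5.3 percentage points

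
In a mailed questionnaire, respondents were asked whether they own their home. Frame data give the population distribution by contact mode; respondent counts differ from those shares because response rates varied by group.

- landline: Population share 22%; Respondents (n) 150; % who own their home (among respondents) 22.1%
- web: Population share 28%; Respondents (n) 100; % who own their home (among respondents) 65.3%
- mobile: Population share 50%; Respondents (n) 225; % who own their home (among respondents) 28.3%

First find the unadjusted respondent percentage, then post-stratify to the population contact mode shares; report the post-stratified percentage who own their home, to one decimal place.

37.3%

Naive respondent-only estimate (weights = respondent counts):
  (150/475)×22.1 + (100/475)×65.3 + (225/475)×28.3 = 34.1316%
Post-stratified estimate weights by population shares:
  0.22×22.1 + 0.28×65.3 + 0.5×28.3 = 37.296%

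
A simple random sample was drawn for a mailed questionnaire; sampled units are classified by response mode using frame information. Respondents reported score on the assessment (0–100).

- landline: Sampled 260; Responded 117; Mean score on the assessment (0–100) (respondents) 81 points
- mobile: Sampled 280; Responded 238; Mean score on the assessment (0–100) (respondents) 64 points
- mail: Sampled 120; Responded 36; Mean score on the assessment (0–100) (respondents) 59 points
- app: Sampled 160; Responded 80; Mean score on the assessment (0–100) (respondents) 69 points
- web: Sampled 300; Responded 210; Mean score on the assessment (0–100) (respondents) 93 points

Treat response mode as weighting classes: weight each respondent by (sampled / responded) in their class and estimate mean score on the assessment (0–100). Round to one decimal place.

75.9

Class response rates: landline 117/260 = 45%, mobile 238/280 = 85%, mail 36/120 = 30%, app 80/160 = 50%, web 210/300 = 70%.
Weighting each respondent by the inverse class response rate inflates each class back to its sampled size, so the class weight is n_sampled:
  landline: 260 × 81 = 21,060
  mobile: 280 × 64 = 17,920
  mail: 120 × 59 = 7080
  app: 160 × 69 = 11,040
  web: 300 × 93 = 27,900
Adjusted estimate = 85,000 / 1,120 = 75.8929 → 75.9.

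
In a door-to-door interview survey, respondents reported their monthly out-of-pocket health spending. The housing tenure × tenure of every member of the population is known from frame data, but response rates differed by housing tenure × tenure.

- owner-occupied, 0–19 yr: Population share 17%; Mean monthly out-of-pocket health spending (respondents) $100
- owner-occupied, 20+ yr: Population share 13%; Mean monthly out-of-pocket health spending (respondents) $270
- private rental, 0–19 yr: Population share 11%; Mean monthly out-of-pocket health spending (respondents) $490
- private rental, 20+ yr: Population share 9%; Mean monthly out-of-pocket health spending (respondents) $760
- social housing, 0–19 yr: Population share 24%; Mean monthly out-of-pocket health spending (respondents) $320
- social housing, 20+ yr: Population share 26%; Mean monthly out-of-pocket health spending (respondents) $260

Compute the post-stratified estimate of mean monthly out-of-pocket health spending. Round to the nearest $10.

$320

Weight each group's respondent value by its population share:
  owner-occupied, 0–19 yr: 0.17 × 100 = 17
  owner-occupied, 20+ yr: 0.13 × 270 = 35.1
  private rental, 0–19 yr: 0.11 × 490 = 53.9
  private rental, 20+ yr: 0.09 × 760 = 68.4
  social housing, 0–19 yr: 0.24 × 320 = 76.8
  social housing, 20+ yr: 0.26 × 260 = 67.6
Post-stratified estimate = 318.8 → $320.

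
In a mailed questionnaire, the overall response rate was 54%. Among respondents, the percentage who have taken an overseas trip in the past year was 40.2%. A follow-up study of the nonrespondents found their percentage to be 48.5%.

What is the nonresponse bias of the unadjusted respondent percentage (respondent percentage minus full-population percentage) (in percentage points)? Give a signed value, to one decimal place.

-3.8 percentage points

Nonresponse fraction = 1 − 0.54 = 0.46.
Bias = (nonresponse fraction) × (respondent percentage − nonrespondent percentage)
     = 0.46 × (40.2 − 48.5) = 0.46 × -8.3 = -3.818.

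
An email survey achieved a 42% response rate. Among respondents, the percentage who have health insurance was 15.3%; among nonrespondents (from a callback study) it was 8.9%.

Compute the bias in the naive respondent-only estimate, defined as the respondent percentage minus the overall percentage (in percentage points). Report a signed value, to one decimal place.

Nonresponse fraction = 1 − 0.42 = 0.58.
Bias = (nonresponse fraction) × (respondent percentage − nonrespondent percentage)
     = 0.58 × (15.3 − 8.9) = 0.58 × 6.4 = 3.712.

+3.7 percentage points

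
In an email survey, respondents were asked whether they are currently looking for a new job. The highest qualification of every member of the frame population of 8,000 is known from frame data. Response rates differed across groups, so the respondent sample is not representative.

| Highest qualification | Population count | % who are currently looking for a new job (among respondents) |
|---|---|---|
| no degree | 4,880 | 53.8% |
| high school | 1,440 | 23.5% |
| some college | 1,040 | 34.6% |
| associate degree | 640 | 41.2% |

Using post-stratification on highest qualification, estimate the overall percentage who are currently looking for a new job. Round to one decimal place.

Weight each group's respondent value by its population share:
  no degree: (4,880/8,000) × 53.8 = 32.818
  high school: (1,440/8,000) × 23.5 = 4.23
  some college: (1,040/8,000) × 34.6 = 4.498
  associate degree: (640/8,000) × 41.2 = 3.296
Post-stratified estimate = 44.842 → 44.8%.

44.8%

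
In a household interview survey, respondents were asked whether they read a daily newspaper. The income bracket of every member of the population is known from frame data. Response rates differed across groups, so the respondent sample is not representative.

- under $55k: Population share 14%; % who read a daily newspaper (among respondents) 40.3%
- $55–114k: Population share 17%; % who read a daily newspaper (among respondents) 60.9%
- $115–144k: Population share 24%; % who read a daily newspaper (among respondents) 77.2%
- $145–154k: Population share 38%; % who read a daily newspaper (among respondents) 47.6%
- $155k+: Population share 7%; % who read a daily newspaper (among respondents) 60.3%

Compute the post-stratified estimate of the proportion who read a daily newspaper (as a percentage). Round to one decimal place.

Weight each group's respondent value by its population share:
  under $55k: 0.14 × 40.3 = 5.642
  $55–114k: 0.17 × 60.9 = 10.353
  $115–144k: 0.24 × 77.2 = 18.528
  $145–154k: 0.38 × 47.6 = 18.088
  $155k+: 0.07 × 60.3 = 4.221
Post-stratified estimate = 56.832 → 56.8%.

56.8%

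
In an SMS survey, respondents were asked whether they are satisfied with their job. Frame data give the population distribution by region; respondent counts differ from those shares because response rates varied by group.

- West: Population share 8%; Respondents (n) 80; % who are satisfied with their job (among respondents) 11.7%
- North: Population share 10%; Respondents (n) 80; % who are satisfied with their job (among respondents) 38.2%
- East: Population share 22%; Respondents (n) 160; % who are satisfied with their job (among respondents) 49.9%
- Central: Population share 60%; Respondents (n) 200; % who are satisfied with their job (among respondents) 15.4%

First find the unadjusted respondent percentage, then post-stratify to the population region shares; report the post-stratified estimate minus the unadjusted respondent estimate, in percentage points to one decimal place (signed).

Naive respondent-only estimate (weights = respondent counts):
  (80/520)×11.7 + (80/520)×38.2 + (160/520)×49.9 + (200/520)×15.4 = 28.9538%
Post-stratified estimate weights by population shares:
  0.08×11.7 + 0.1×38.2 + 0.22×49.9 + 0.6×15.4 = 24.974%
Difference = 24.974 − 28.9538 = -3.9798 pp.

-4.0 percentage points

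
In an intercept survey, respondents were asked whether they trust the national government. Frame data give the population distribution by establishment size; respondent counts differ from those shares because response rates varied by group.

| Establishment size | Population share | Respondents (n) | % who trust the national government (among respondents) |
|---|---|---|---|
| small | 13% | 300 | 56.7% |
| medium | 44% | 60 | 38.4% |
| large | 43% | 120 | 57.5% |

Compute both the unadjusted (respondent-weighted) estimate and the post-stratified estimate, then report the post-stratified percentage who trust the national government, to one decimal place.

49.0%

Naive respondent-only estimate (weights = respondent counts):
  (300/480)×56.7 + (60/480)×38.4 + (120/480)×57.5 = 54.6125%
Post-stratifying to population shares instead:
  0.13×56.7 + 0.44×38.4 + 0.43×57.5 = 48.992%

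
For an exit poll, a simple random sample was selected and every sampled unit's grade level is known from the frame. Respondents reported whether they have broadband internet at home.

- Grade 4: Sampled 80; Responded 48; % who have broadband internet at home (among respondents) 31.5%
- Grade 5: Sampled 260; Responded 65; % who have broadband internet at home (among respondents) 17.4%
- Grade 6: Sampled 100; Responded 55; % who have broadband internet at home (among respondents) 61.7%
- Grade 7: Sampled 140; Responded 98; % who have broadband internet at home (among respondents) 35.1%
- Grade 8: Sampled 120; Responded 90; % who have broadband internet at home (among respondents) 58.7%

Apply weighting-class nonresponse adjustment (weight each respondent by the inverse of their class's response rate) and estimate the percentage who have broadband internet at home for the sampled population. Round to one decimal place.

Class response rates: Grade 4 48/80 = 60%, Grade 5 65/260 = 25%, Grade 6 55/100 = 55%, Grade 7 98/140 = 70%, Grade 8 90/120 = 75%.
Weighting each respondent by the inverse class response rate inflates each class back to its sampled size, so the class weight is n_sampled:
  Grade 4: 80 × 31.5 = 2520
  Grade 5: 260 × 17.4 = 4524
  Grade 6: 100 × 61.7 = 6170
  Grade 7: 140 × 35.1 = 4914
  Grade 8: 120 × 58.7 = 7044
Adjusted estimate = 25,172 / 700 = 35.96 → 36.0%.

36.0%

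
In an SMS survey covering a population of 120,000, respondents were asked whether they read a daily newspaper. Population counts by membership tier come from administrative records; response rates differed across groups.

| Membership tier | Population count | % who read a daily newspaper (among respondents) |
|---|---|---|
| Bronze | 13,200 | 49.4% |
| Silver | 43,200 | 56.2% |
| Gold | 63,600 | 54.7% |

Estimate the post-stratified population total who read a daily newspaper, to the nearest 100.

65,600

Apply each group's respondent rate to its population count:
  Bronze: 13,200 × 49.4% = 6520.8
  Silver: 43,200 × 56.2% = 24278.4
  Gold: 63,600 × 54.7% = 34789.2
Estimated total = 65588.4 → 65,600.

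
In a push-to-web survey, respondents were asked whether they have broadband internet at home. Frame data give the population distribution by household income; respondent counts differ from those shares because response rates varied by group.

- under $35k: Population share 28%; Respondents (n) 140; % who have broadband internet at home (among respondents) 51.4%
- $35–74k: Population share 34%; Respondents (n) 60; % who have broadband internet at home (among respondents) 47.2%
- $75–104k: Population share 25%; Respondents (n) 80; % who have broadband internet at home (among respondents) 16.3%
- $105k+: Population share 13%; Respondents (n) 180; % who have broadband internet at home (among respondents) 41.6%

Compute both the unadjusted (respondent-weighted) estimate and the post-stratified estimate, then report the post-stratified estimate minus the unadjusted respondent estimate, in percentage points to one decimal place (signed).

-1.0 percentage points

Unadjusted (pooled respondent) estimate weights by respondent counts:
  (140/460)×51.4 + (60/460)×47.2 + (80/460)×16.3 + (180/460)×41.6 = 40.913%
Reweighting by population household income shares:
  0.28×51.4 + 0.34×47.2 + 0.25×16.3 + 0.13×41.6 = 39.923%
Difference = 39.923 − 40.913 = -0.99 pp.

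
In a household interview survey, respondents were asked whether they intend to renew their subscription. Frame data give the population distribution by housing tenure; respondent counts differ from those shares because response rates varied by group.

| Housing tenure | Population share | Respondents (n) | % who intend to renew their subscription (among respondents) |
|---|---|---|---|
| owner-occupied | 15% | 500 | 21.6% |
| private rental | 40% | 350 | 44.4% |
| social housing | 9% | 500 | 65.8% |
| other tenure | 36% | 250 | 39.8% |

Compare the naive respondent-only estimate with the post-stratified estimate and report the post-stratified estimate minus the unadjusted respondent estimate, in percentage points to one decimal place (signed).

Naive respondent-only estimate (weights = respondent counts):
  (500/1600)×21.6 + (350/1600)×44.4 + (500/1600)×65.8 + (250/1600)×39.8 = 43.2437%
Post-stratifying to population shares instead:
  0.15×21.6 + 0.4×44.4 + 0.09×65.8 + 0.36×39.8 = 41.25%
Difference = 41.25 − 43.2437 = -1.9937 pp.

-2.0 percentage points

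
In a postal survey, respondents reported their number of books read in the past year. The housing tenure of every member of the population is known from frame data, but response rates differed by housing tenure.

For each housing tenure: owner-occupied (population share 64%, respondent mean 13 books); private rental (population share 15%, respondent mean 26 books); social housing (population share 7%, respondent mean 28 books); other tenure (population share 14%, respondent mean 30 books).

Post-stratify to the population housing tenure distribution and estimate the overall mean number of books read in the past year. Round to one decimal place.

18.4

Post-stratification weights by population share, not respondent share:
  owner-occupied: 0.64 × 13 = 8.32
  private rental: 0.15 × 26 = 3.9
  social housing: 0.07 × 28 = 1.96
  other tenure: 0.14 × 30 = 4.2
Post-stratified estimate = 18.38 → 18.4.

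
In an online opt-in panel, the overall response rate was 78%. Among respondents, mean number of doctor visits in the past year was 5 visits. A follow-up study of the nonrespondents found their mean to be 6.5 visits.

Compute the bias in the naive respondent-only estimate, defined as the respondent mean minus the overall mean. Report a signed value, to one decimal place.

-0.3

Nonresponse fraction = 1 − 0.78 = 0.22.
Bias = (nonresponse fraction) × (respondent mean − nonrespondent mean)
     = 0.22 × (5 − 6.5) = 0.22 × -1.5 = -0.33.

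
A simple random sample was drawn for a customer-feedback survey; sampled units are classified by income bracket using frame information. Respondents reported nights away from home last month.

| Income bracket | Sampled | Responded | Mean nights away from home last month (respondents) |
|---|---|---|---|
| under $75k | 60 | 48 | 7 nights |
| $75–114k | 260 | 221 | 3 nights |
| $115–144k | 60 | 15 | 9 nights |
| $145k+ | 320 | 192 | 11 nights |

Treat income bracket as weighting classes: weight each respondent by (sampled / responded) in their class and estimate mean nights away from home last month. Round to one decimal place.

7.5

Class response rates: under $75k 48/60 = 80%, $75–114k 221/260 = 85%, $115–144k 15/60 = 25%, $145k+ 192/320 = 60%.
With weight = n_sampled/n_responded per class, the weighted class total is n_sampled:
  under $75k: 60 × 7 = 420
  $75–114k: 260 × 3 = 780
  $115–144k: 60 × 9 = 540
  $145k+: 320 × 11 = 3520
Adjusted estimate = 5260 / 700 = 7.51429 → 7.5.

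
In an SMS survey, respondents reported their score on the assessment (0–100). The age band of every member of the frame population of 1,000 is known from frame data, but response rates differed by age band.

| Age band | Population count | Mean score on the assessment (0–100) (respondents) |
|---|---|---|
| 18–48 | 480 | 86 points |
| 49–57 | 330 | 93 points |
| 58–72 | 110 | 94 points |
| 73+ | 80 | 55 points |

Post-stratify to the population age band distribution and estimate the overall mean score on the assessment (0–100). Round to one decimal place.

86.7

Reweight to the known age band distribution:
  18–48: (480/1,000) × 86 = 41.28
  49–57: (330/1,000) × 93 = 30.69
  58–72: (110/1,000) × 94 = 10.34
  73+: (80/1,000) × 55 = 4.4
Post-stratified estimate = 86.71 → 86.7.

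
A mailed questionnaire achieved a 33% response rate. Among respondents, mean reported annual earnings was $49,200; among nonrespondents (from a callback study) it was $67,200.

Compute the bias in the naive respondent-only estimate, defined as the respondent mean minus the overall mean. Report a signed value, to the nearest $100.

Nonresponse fraction = 1 − 0.33 = 0.67.
Bias = (nonresponse fraction) × (respondent mean − nonrespondent mean)
     = 0.67 × (49,200 − 67,200) = 0.67 × -18,000 = -12,060.

-$12,100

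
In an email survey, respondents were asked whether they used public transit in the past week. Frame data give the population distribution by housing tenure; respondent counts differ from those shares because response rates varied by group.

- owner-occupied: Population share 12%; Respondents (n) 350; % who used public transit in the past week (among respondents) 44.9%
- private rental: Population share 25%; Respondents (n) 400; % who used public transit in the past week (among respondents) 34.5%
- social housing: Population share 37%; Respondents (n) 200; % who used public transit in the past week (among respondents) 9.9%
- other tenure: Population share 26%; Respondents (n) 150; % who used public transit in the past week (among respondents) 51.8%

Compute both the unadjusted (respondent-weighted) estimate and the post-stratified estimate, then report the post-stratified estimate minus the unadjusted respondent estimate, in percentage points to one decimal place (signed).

-4.6 percentage points

Naive respondent-only estimate (weights = respondent counts):
  (350/1100)×44.9 + (400/1100)×34.5 + (200/1100)×9.9 + (150/1100)×51.8 = 35.6955%
Post-stratifying to population shares instead:
  0.12×44.9 + 0.25×34.5 + 0.37×9.9 + 0.26×51.8 = 31.144%
Difference = 31.144 − 35.6955 = -4.5515 pp.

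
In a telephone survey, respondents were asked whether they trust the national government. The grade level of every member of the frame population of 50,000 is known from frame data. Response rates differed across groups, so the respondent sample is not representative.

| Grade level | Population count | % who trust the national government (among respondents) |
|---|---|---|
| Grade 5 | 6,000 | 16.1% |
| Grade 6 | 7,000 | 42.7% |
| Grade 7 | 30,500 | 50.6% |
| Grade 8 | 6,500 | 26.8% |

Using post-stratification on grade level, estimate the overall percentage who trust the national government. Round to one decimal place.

Weight each group's respondent value by its population share:
  Grade 5: (6,000/50,000) × 16.1 = 1.932
  Grade 6: (7,000/50,000) × 42.7 = 5.978
  Grade 7: (30,500/50,000) × 50.6 = 30.866
  Grade 8: (6,500/50,000) × 26.8 = 3.484
Post-stratified estimate = 42.26 → 42.3%.

42.3%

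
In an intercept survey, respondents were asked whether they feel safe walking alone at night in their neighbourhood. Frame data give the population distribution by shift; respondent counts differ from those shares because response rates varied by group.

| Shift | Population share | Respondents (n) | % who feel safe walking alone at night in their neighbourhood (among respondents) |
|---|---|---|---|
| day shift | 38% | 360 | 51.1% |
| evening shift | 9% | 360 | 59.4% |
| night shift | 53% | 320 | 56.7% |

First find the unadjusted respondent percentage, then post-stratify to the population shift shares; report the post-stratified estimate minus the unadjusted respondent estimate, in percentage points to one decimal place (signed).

-0.9 percentage points

Unadjusted (pooled respondent) estimate weights by respondent counts:
  (360/1040)×51.1 + (360/1040)×59.4 + (320/1040)×56.7 = 55.6962%
Post-stratified estimate weights by population shares:
  0.38×51.1 + 0.09×59.4 + 0.53×56.7 = 54.815%
Difference = 54.815 − 55.6962 = -0.8812 pp.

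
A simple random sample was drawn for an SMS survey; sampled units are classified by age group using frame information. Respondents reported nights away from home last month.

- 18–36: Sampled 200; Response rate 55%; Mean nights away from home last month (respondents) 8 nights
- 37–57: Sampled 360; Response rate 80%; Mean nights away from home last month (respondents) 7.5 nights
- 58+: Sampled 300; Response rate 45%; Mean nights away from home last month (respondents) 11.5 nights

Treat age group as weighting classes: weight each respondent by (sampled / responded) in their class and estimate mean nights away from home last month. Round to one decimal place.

9.0

Weighting each respondent by the inverse class response rate inflates each class back to its sampled size, so the class weight is n_sampled:
  18–36: 200 × 8 = 1600
  37–57: 360 × 7.5 = 2700
  58+: 300 × 11.5 = 3450
Adjusted estimate = 7750 / 860 = 9.01163 → 9.0.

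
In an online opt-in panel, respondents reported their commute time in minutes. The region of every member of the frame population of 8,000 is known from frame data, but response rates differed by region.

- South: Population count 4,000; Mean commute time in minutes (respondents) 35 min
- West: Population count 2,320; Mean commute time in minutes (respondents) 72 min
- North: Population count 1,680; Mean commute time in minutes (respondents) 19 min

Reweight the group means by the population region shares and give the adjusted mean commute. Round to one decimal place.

42.4

Weight each group's respondent value by its population share:
  South: (4,000/8,000) × 35 = 17.5
  West: (2,320/8,000) × 72 = 20.88
  North: (1,680/8,000) × 19 = 3.99
Post-stratified estimate = 42.37 → 42.4.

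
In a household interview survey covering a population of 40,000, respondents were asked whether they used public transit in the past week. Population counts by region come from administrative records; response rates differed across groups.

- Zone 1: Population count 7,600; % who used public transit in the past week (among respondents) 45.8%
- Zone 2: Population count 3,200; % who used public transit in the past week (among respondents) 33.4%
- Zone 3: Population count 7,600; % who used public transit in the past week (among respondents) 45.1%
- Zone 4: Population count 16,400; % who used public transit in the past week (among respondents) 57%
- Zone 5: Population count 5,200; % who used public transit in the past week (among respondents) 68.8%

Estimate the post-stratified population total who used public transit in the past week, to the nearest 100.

20,900

Estimated count per cell = population count × respondent percentage:
  Zone 1: 7,600 × 45.8% = 3480.8
  Zone 2: 3,200 × 33.4% = 1068.8
  Zone 3: 7,600 × 45.1% = 3427.6
  Zone 4: 16,400 × 57% = 9348
  Zone 5: 5,200 × 68.8% = 3577.6
Estimated total = 20902.8 → 20,900.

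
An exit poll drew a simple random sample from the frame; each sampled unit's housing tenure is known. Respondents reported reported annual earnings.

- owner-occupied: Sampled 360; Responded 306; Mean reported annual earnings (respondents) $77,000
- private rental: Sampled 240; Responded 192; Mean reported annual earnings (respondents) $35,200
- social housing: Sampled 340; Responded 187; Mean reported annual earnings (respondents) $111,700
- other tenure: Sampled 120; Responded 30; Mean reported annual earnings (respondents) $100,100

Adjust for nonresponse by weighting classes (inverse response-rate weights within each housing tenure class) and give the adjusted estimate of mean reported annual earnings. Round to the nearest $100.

Class response rates: owner-occupied 306/360 = 85%, private rental 192/240 = 80%, social housing 187/340 = 55%, other tenure 30/120 = 25%.
Weighting each respondent by the inverse class response rate inflates each class back to its sampled size, so the class weight is n_sampled:
  owner-occupied: 360 × 77,000 = 27,720,000
  private rental: 240 × 35,200 = 8,448,000
  social housing: 340 × 111,700 = 37,978,000
  other tenure: 120 × 100,100 = 12,012,000
Adjusted estimate = 86,158,000 / 1,060 = 81281.1 → $81,300.

$81,300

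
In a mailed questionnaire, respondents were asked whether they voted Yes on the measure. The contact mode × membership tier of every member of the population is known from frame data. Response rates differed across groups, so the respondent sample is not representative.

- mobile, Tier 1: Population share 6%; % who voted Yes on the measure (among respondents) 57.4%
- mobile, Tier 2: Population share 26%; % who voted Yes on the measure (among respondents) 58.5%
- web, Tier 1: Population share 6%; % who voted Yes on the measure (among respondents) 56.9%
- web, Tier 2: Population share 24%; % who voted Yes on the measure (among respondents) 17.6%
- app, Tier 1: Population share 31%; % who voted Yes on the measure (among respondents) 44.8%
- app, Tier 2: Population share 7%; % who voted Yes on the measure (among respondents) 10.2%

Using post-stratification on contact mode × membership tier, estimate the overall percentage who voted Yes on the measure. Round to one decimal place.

Reweight to the known contact mode × membership tier distribution:
  mobile, Tier 1: 0.06 × 57.4 = 3.444
  mobile, Tier 2: 0.26 × 58.5 = 15.21
  web, Tier 1: 0.06 × 56.9 = 3.414
  web, Tier 2: 0.24 × 17.6 = 4.224
  app, Tier 1: 0.31 × 44.8 = 13.888
  app, Tier 2: 0.07 × 10.2 = 0.714
Post-stratified estimate = 40.894 → 40.9%.

40.9%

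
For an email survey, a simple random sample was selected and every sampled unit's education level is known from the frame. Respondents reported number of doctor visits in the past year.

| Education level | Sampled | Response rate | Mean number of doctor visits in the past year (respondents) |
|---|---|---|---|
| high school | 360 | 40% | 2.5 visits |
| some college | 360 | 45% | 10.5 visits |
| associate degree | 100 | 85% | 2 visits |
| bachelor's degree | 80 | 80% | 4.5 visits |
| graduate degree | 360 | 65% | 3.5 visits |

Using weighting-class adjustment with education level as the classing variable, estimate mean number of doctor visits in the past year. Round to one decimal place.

5.2

Weighting each respondent by the inverse class response rate inflates each class back to its sampled size, so the class weight is n_sampled:
  high school: 360 × 2.5 = 900
  some college: 360 × 10.5 = 3780
  associate degree: 100 × 2 = 200
  bachelor's degree: 80 × 4.5 = 360
  graduate degree: 360 × 3.5 = 1260
Adjusted estimate = 6500 / 1,260 = 5.15873 → 5.2.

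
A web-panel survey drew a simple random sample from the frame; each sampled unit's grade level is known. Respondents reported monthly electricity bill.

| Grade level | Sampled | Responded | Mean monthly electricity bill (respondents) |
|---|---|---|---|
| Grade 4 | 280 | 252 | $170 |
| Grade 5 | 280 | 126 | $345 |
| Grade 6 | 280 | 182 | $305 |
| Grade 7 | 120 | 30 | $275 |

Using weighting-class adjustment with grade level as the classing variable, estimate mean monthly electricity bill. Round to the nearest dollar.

$274

Class response rates: Grade 4 252/280 = 90%, Grade 5 126/280 = 45%, Grade 6 182/280 = 65%, Grade 7 30/120 = 25%.
With weight = n_sampled/n_responded per class, the weighted class total is n_sampled:
  Grade 4: 280 × 170 = 47,600
  Grade 5: 280 × 345 = 96,600
  Grade 6: 280 × 305 = 85,400
  Grade 7: 120 × 275 = 33,000
Adjusted estimate = 262,600 / 960 = 273.542 → $274.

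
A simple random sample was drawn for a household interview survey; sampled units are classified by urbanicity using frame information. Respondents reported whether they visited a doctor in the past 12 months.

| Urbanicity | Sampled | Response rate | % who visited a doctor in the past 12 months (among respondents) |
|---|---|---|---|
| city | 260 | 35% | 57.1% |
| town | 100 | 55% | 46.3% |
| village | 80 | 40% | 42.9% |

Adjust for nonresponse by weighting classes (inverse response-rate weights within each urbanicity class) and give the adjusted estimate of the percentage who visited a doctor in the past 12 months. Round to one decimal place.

Each respondent's weight = sampled/responded in their class; summing within a class gives n_sampled, so:
  city: 260 × 57.1 = 14,846
  town: 100 × 46.3 = 4630
  village: 80 × 42.9 = 3432
Adjusted estimate = 22,908 / 440 = 52.0636 → 52.1%.

52.1%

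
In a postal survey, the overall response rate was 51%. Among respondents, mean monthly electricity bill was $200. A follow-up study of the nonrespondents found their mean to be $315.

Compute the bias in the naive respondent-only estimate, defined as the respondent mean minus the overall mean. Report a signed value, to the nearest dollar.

Nonresponse fraction = 1 − 0.51 = 0.49.
Bias = (nonresponse fraction) × (respondent mean − nonrespondent mean)
     = 0.49 × (200 − 315) = 0.49 × -115 = -56.35.

-$56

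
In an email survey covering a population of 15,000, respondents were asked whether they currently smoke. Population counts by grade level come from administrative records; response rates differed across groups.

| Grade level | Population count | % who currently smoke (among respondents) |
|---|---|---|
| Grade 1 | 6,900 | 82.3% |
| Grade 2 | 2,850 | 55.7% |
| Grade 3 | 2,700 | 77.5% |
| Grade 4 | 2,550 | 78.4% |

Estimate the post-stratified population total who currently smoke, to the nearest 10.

11,360

Apply each group's respondent rate to its population count:
  Grade 1: 6,900 × 82.3% = 5678.7
  Grade 2: 2,850 × 55.7% = 1587.45
  Grade 3: 2,700 × 77.5% = 2092.5
  Grade 4: 2,550 × 78.4% = 1999.2
Estimated total = 11357.9 → 11,360.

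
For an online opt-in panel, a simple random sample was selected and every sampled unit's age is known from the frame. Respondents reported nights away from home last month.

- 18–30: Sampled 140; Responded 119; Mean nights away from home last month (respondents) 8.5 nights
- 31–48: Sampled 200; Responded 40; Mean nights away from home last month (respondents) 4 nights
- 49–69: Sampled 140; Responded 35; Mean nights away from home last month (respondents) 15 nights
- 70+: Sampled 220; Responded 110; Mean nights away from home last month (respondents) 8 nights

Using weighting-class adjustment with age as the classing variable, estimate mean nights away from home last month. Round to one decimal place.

8.4

Response rates by class: 18–30 119/140 = 85%, 31–48 40/200 = 20%, 49–69 35/140 = 25%, 70+ 110/220 = 50%.
Inverse-response-rate weighting restores each class to its sampled count, so class totals weight by n_sampled:
  18–30: 140 × 8.5 = 1190
  31–48: 200 × 4 = 800
  49–69: 140 × 15 = 2100
  70+: 220 × 8 = 1760
Adjusted estimate = 5850 / 700 = 8.35714 → 8.4.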